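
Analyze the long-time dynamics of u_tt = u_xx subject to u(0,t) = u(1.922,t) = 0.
Long-time behavior: u oscillates (no decay). Energy is conserved; the solution oscillates indefinitely as standing waves.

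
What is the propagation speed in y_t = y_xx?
Infinite. The heat equation is parabolic, not hyperbolic, so disturbances propagate instantly.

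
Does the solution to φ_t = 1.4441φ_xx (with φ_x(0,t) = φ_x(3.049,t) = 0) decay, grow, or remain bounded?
φ → constant (steady state). Heat is conserved (no flux at boundaries); solution approaches the spatial average.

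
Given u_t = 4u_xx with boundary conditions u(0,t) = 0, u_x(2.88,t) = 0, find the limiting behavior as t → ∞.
u → 0. Heat escapes through the Dirichlet boundary.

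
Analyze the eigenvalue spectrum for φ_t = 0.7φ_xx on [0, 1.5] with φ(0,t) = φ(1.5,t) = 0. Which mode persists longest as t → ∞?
Eigenvalues: λₙ = 0.7n²π²/1.5².
First three modes:
  n=1: λ₁ = 0.7π²/1.5² ≈ 3.071
  n=2: λ₂ = 2.8π²/1.5² ≈ 12.282 (4× faster decay)
  n=3: λ₃ = 6.3π²/1.5² ≈ 27.635 (9× faster decay)
As t → ∞, higher modes decay exponentially faster. The n=1 mode dominates: φ ~ c₁ sin(πx/1.5) e^{-λ₁t}.
Decay rate: λ₁ = 0.7π²/1.5² ≈ 3.071.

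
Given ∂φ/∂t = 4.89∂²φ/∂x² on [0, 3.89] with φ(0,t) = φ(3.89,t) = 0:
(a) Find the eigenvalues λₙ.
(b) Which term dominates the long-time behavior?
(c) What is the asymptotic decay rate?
Eigenvalues: λₙ = 4.89n²π²/3.89².
First three modes:
  n=1: λ₁ = 4.89π²/3.89² ≈ 3.189
  n=2: λ₂ = 19.56π²/3.89² ≈ 12.758 (4× faster decay)
  n=3: λ₃ = 44.01π²/3.89² ≈ 28.705 (9× faster decay)
As t → ∞, higher modes decay exponentially faster. The n=1 mode dominates: φ ~ c₁ sin(πx/3.89) e^{-λ₁t}.
Decay rate: λ₁ = 4.89π²/3.89² ≈ 3.189.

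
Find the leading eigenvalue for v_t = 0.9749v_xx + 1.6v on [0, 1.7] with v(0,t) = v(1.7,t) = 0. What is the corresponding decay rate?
Eigenvalues: λₙ = 0.9749n²π²/1.7² - 1.6.
First three modes:
  n=1: λ₁ = 0.9749π²/1.7² - 1.6 ≈ 1.729
  n=2: λ₂ = 3.8996π²/1.7² - 1.6 ≈ 11.717
  n=3: λ₃ = 8.7741π²/1.7² - 1.6 ≈ 28.364
Since 0.9749π²/1.7² ≈ 3.329 > 1.6, all λₙ > 0.
The n=1 mode decays slowest → dominates as t → ∞.
Asymptotic: v ~ c₁ sin(πx/1.7) e^{-λ₁t} with decay rate λ₁ ≈ 1.729.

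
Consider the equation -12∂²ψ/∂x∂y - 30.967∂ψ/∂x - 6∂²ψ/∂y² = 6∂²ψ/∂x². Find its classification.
Rewriting in standard form: -6∂²ψ/∂x² - 12∂²ψ/∂x∂y - 6∂²ψ/∂y² - 30.967∂ψ/∂x = 0. Parabolic. (A = -6, B = -12, C = -6 gives B² - 4AC = 0.)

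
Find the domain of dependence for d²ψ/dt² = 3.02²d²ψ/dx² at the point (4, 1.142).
Domain of dependence: [0.55116, 7.44884]. Signals travel at speed 3.02, so data within |x - 4| ≤ 3.02·1.142 = 3.44884 can reach the point.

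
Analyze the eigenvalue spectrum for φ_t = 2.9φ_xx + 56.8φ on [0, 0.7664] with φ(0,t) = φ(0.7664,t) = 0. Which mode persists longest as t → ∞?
Eigenvalues: λₙ = 2.9n²π²/0.7664² - 56.8.
First three modes:
  n=1: λ₁ = 2.9π²/0.7664² - 56.8 ≈ -8.071
  n=2: λ₂ = 11.6π²/0.7664² - 56.8 ≈ 138.116
  n=3: λ₃ = 26.1π²/0.7664² - 56.8 ≈ 381.76
Since 2.9π²/0.7664² ≈ 48.729 < 56.8, λ₁ < 0.
The n=1 mode grows fastest (−λₙ is largest for n=1) → dominates.
Asymptotic: φ ~ c₁ sin(πx/0.7664) e^{8.071t} (exponential growth at rate −λ₁ ≈ 8.071).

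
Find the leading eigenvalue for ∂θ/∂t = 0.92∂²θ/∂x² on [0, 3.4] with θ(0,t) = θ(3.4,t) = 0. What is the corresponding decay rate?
Eigenvalues: λₙ = 0.92n²π²/3.4².
First three modes:
  n=1: λ₁ = 0.92π²/3.4² ≈ 0.785
  n=2: λ₂ = 3.68π²/3.4² ≈ 3.142 (4× faster decay)
  n=3: λ₃ = 8.28π²/3.4² ≈ 7.069 (9× faster decay)
As t → ∞, higher modes decay exponentially faster. The n=1 mode dominates: θ ~ c₁ sin(πx/3.4) e^{-λ₁t}.
Decay rate: λ₁ = 0.92π²/3.4² ≈ 0.785.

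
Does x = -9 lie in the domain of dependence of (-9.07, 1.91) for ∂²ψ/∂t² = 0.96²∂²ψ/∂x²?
Yes. The domain of dependence is [-10.9036, -7.2364], and -9 ∈ [-10.9036, -7.2364].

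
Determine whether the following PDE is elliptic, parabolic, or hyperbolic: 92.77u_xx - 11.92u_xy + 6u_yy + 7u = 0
Coefficients: A = 92.77, B = -11.92, C = 6. B² - 4AC = -2084.3936, which is negative, so the equation is elliptic.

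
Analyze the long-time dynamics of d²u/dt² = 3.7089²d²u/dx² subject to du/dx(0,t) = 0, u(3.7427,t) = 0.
Long-time behavior: u oscillates (no decay). Energy is conserved; the solution oscillates indefinitely as standing waves.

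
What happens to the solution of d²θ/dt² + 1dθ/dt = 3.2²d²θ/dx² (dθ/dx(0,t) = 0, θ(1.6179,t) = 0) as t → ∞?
θ → 0. Damping (γ=1) dissipates energy; oscillations decay exponentially.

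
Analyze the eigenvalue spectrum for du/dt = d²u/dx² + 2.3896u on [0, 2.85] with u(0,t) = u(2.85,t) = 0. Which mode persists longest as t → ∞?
Eigenvalues: λₙ = n²π²/2.85² - 2.3896.
First three modes:
  n=1: λ₁ = π²/2.85² - 2.3896 ≈ -1.175
  n=2: λ₂ = 4π²/2.85² - 2.3896 ≈ 2.471
  n=3: λ₃ = 9π²/2.85² - 2.3896 ≈ 8.546
Since π²/2.85² ≈ 1.215 < 2.3896, λ₁ < 0.
The n=1 mode grows fastest (−λₙ is largest for n=1) → dominates.
Asymptotic: u ~ c₁ sin(πx/2.85) e^{1.175t} (exponential growth at rate −λ₁ ≈ 1.175).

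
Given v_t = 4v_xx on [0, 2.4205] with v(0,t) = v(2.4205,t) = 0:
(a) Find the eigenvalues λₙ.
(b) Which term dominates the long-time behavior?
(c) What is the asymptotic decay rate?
Eigenvalues: λₙ = 4n²π²/2.4205².
First three modes:
  n=1: λ₁ = 4π²/2.4205² ≈ 6.738
  n=2: λ₂ = 16π²/2.4205² ≈ 26.953 (4× faster decay)
  n=3: λ₃ = 36π²/2.4205² ≈ 60.645 (9× faster decay)
As t → ∞, higher modes decay exponentially faster. The n=1 mode dominates: v ~ c₁ sin(πx/2.4205) e^{-λ₁t}.
Decay rate: λ₁ = 4π²/2.4205² ≈ 6.738.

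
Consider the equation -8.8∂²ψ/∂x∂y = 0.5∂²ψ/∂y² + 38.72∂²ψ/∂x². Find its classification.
Rewriting in standard form: -38.72∂²ψ/∂x² - 8.8∂²ψ/∂x∂y - 0.5∂²ψ/∂y² = 0. Parabolic. (A = -38.72, B = -8.8, C = -0.5 gives B² - 4AC = 0.)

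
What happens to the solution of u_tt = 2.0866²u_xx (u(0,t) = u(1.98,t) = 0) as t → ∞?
u oscillates (no decay). Energy is conserved; the solution oscillates indefinitely as standing waves.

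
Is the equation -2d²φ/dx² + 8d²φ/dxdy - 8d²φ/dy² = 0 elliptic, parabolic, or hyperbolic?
Computing B² - 4AC with A = -2, B = 8, C = -8: discriminant = 0 (zero). Answer: parabolic.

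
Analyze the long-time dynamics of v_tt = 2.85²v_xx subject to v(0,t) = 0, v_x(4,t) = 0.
Long-time behavior: v oscillates (no decay). Energy is conserved; the solution oscillates indefinitely as standing waves.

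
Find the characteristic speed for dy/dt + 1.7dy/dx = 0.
Speed = 1.7. Information travels along x - 1.7t = const (rightward).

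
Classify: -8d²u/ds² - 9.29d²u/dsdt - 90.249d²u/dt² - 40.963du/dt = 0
Elliptic (discriminant = -2801.6639).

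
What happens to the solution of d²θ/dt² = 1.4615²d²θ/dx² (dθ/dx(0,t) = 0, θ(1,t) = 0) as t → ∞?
θ oscillates (no decay). Energy is conserved; the solution oscillates indefinitely as standing waves.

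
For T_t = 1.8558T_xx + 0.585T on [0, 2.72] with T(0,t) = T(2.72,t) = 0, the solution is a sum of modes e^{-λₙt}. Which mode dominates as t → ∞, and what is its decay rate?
Eigenvalues: λₙ = 1.8558n²π²/2.72² - 0.585.
First three modes:
  n=1: λ₁ = 1.8558π²/2.72² - 0.585 ≈ 1.891
  n=2: λ₂ = 7.4232π²/2.72² - 0.585 ≈ 9.318
  n=3: λ₃ = 16.7022π²/2.72² - 0.585 ≈ 21.696
Since 1.8558π²/2.72² ≈ 2.476 > 0.585, all λₙ > 0.
The n=1 mode decays slowest → dominates as t → ∞.
Asymptotic: T ~ c₁ sin(πx/2.72) e^{-λ₁t} with decay rate λ₁ ≈ 1.891.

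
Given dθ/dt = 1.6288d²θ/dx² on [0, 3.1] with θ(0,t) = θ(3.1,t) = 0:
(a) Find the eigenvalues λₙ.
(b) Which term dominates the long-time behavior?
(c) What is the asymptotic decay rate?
Eigenvalues: λₙ = 1.6288n²π²/3.1².
First three modes:
  n=1: λ₁ = 1.6288π²/3.1² ≈ 1.673
  n=2: λ₂ = 6.5152π²/3.1² ≈ 6.691 (4× faster decay)
  n=3: λ₃ = 14.6592π²/3.1² ≈ 15.055 (9× faster decay)
As t → ∞, higher modes decay exponentially faster. The n=1 mode dominates: θ ~ c₁ sin(πx/3.1) e^{-λ₁t}.
Decay rate: λ₁ = 1.6288π²/3.1² ≈ 1.673.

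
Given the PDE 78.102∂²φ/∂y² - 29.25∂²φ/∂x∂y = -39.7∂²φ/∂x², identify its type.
Rewriting in standard form: 39.7∂²φ/∂x² - 29.25∂²φ/∂x∂y + 78.102∂²φ/∂y² = 0. The second-order coefficients are A = 39.7, B = -29.25, C = 78.102. Since B² - 4AC = -11547.0351 < 0, this is an elliptic PDE.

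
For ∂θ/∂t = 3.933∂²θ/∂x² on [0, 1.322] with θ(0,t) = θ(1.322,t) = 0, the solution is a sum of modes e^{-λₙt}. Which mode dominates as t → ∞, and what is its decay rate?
Eigenvalues: λₙ = 3.933n²π²/1.322².
First three modes:
  n=1: λ₁ = 3.933π²/1.322² ≈ 22.211
  n=2: λ₂ = 15.732π²/1.322² ≈ 88.843 (4× faster decay)
  n=3: λ₃ = 35.397π²/1.322² ≈ 199.896 (9× faster decay)
As t → ∞, higher modes decay exponentially faster. The n=1 mode dominates: θ ~ c₁ sin(πx/1.322) e^{-λ₁t}.
Decay rate: λ₁ = 3.933π²/1.322² ≈ 22.211.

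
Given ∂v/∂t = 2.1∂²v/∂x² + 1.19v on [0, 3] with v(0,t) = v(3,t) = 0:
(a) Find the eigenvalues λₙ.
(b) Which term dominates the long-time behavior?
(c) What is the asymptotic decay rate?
Eigenvalues: λₙ = 2.1n²π²/3² - 1.19.
First three modes:
  n=1: λ₁ = 2.1π²/3² - 1.19 ≈ 1.113
  n=2: λ₂ = 8.4π²/3² - 1.19 ≈ 8.022
  n=3: λ₃ = 18.9π²/3² - 1.19 ≈ 19.536
Since 2.1π²/3² ≈ 2.303 > 1.19, all λₙ > 0.
The n=1 mode decays slowest → dominates as t → ∞.
Asymptotic: v ~ c₁ sin(πx/3) e^{-λ₁t} with decay rate λ₁ ≈ 1.113.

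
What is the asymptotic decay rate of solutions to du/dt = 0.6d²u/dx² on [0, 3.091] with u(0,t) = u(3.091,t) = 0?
Eigenvalues: λₙ = 0.6n²π²/3.091².
First three modes:
  n=1: λ₁ = 0.6π²/3.091² ≈ 0.62
  n=2: λ₂ = 2.4π²/3.091² ≈ 2.479 (4× faster decay)
  n=3: λ₃ = 5.4π²/3.091² ≈ 5.578 (9× faster decay)
As t → ∞, higher modes decay exponentially faster. The n=1 mode dominates: u ~ c₁ sin(πx/3.091) e^{-λ₁t}.
Decay rate: λ₁ = 0.6π²/3.091² ≈ 0.62.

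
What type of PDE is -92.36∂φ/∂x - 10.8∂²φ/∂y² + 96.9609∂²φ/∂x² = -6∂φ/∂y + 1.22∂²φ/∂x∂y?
Rewriting in standard form: 96.9609∂²φ/∂x² - 1.22∂²φ/∂x∂y - 10.8∂²φ/∂y² - 92.36∂φ/∂x + 6∂φ/∂y = 0. With A = 96.9609, B = -1.22, C = -10.8, the discriminant is 4190.19928. This is a hyperbolic PDE.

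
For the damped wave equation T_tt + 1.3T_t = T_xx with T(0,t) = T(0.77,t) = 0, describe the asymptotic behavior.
T → 0. Damping (γ=1.3) dissipates energy; oscillations decay exponentially.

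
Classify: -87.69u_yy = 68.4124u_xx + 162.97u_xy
Rewriting in standard form: -68.4124u_xx - 162.97u_xy - 87.69u_yy = 0. Hyperbolic (discriminant = 2562.887476).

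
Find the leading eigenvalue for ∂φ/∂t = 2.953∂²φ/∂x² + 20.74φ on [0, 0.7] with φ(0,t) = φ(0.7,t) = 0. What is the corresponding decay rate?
Eigenvalues: λₙ = 2.953n²π²/0.7² - 20.74.
First three modes:
  n=1: λ₁ = 2.953π²/0.7² - 20.74 ≈ 38.739
  n=2: λ₂ = 11.812π²/0.7² - 20.74 ≈ 217.178
  n=3: λ₃ = 26.577π²/0.7² - 20.74 ≈ 514.575
Since 2.953π²/0.7² ≈ 59.479 > 20.74, all λₙ > 0.
The n=1 mode decays slowest → dominates as t → ∞.
Asymptotic: φ ~ c₁ sin(πx/0.7) e^{-λ₁t} with decay rate λ₁ ≈ 38.739.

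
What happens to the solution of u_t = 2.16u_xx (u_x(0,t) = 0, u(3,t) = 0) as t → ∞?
u → 0. Heat escapes through the Dirichlet boundary.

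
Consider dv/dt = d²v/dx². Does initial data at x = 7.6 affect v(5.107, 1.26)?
Yes, for any finite x. The heat equation has infinite propagation speed, so all initial data affects all points at any t > 0.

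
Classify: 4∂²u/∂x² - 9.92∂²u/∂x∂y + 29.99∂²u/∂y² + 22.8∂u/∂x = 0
Elliptic (discriminant = -381.4336).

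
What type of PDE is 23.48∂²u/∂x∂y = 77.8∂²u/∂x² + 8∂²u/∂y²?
Rewriting in standard form: -77.8∂²u/∂x² + 23.48∂²u/∂x∂y - 8∂²u/∂y² = 0. With A = -77.8, B = 23.48, C = -8, the discriminant is -1938.2896. This is an elliptic PDE.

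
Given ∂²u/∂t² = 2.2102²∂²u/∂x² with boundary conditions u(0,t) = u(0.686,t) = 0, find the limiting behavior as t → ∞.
u oscillates (no decay). Energy is conserved; the solution oscillates indefinitely as standing waves.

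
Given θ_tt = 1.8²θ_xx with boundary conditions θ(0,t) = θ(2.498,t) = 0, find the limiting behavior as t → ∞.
θ oscillates (no decay). Energy is conserved; the solution oscillates indefinitely as standing waves.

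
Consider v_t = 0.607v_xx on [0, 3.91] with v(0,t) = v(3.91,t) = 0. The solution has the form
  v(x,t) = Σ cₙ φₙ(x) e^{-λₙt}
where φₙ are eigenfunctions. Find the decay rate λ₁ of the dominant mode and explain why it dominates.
Eigenvalues: λₙ = 0.607n²π²/3.91².
First three modes:
  n=1: λ₁ = 0.607π²/3.91² ≈ 0.392
  n=2: λ₂ = 2.428π²/3.91² ≈ 1.567 (4× faster decay)
  n=3: λ₃ = 5.463π²/3.91² ≈ 3.527 (9× faster decay)
As t → ∞, higher modes decay exponentially faster. The n=1 mode dominates: v ~ c₁ sin(πx/3.91) e^{-λ₁t}.
Decay rate: λ₁ = 0.607π²/3.91² ≈ 0.392.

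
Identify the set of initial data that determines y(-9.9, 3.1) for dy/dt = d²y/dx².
The entire real line. The heat equation has infinite propagation speed: any initial disturbance instantly affects all points (though exponentially small far away).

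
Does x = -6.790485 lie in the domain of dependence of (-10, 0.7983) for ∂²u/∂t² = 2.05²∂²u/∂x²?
No. The domain of dependence is [-11.636515, -8.363485], and -6.790485 is outside this interval.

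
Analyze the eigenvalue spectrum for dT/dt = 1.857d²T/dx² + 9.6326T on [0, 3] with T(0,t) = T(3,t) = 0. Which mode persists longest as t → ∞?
Eigenvalues: λₙ = 1.857n²π²/3² - 9.6326.
First three modes:
  n=1: λ₁ = 1.857π²/3² - 9.6326 ≈ -7.596
  n=2: λ₂ = 7.428π²/3² - 9.6326 ≈ -1.487
  n=3: λ₃ = 16.713π²/3² - 9.6326 ≈ 8.695
Since 1.857π²/3² ≈ 2.036 < 9.6326, λ₁ < 0.
The n=1 mode grows fastest (−λₙ is largest for n=1) → dominates.
Asymptotic: T ~ c₁ sin(πx/3) e^{7.596t} (exponential growth at rate −λ₁ ≈ 7.596).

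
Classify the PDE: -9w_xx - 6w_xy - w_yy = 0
A = -9, B = -6, C = -1. Discriminant B² - 4AC = 0. Since 0 = 0, parabolic.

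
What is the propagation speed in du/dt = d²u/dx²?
Infinite. The heat equation is parabolic, not hyperbolic, so disturbances propagate instantly.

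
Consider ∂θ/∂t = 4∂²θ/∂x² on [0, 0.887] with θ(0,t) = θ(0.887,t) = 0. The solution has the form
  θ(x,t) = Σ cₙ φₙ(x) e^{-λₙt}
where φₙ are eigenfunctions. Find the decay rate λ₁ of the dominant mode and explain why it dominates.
Eigenvalues: λₙ = 4n²π²/0.887².
First three modes:
  n=1: λ₁ = 4π²/0.887² ≈ 50.178
  n=2: λ₂ = 16π²/0.887² ≈ 200.712 (4× faster decay)
  n=3: λ₃ = 36π²/0.887² ≈ 451.601 (9× faster decay)
As t → ∞, higher modes decay exponentially faster. The n=1 mode dominates: θ ~ c₁ sin(πx/0.887) e^{-λ₁t}.
Decay rate: λ₁ = 4π²/0.887² ≈ 50.178.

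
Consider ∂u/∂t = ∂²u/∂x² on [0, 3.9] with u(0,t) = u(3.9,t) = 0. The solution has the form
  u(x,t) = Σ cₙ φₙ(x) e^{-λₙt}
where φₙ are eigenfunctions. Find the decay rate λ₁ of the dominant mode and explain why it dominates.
Eigenvalues: λₙ = n²π²/3.9².
First three modes:
  n=1: λ₁ = π²/3.9² ≈ 0.649
  n=2: λ₂ = 4π²/3.9² ≈ 2.596 (4× faster decay)
  n=3: λ₃ = 9π²/3.9² ≈ 5.84 (9× faster decay)
As t → ∞, higher modes decay exponentially faster. The n=1 mode dominates: u ~ c₁ sin(πx/3.9) e^{-λ₁t}.
Decay rate: λ₁ = π²/3.9² ≈ 0.649.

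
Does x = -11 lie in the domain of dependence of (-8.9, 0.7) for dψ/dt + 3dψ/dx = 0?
Yes. The characteristic through (-8.9, 0.7) passes through x = -11.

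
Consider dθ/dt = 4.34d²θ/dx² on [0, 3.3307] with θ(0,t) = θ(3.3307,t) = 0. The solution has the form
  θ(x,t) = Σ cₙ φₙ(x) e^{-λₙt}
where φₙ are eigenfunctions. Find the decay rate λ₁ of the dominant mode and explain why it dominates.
Eigenvalues: λₙ = 4.34n²π²/3.3307².
First three modes:
  n=1: λ₁ = 4.34π²/3.3307² ≈ 3.861
  n=2: λ₂ = 17.36π²/3.3307² ≈ 15.445 (4× faster decay)
  n=3: λ₃ = 39.06π²/3.3307² ≈ 34.75 (9× faster decay)
As t → ∞, higher modes decay exponentially faster. The n=1 mode dominates: θ ~ c₁ sin(πx/3.3307) e^{-λ₁t}.
Decay rate: λ₁ = 4.34π²/3.3307² ≈ 3.861.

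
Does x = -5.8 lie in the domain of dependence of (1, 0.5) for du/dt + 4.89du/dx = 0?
No. Only data at x = -1.445 affects (1, 0.5). Advection has one-way propagation along characteristics.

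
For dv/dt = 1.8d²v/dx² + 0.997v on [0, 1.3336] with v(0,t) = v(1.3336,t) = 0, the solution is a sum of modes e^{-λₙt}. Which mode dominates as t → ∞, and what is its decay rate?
Eigenvalues: λₙ = 1.8n²π²/1.3336² - 0.997.
First three modes:
  n=1: λ₁ = 1.8π²/1.3336² - 0.997 ≈ 8.992
  n=2: λ₂ = 7.2π²/1.3336² - 0.997 ≈ 38.959
  n=3: λ₃ = 16.2π²/1.3336² - 0.997 ≈ 88.904
Since 1.8π²/1.3336² ≈ 9.989 > 0.997, all λₙ > 0.
The n=1 mode decays slowest → dominates as t → ∞.
Asymptotic: v ~ c₁ sin(πx/1.3336) e^{-λ₁t} with decay rate λ₁ ≈ 8.992.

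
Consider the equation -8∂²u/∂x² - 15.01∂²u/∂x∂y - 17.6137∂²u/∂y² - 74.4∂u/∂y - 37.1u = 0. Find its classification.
Elliptic. (A = -8, B = -15.01, C = -17.6137 gives B² - 4AC = -338.3383.)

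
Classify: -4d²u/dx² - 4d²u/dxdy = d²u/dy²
Rewriting in standard form: -4d²u/dx² - 4d²u/dxdy - d²u/dy² = 0. Parabolic (discriminant = 0).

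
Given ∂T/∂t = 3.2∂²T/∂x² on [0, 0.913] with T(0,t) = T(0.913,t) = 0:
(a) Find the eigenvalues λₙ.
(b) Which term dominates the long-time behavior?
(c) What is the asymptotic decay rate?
Eigenvalues: λₙ = 3.2n²π²/0.913².
First three modes:
  n=1: λ₁ = 3.2π²/0.913² ≈ 37.889
  n=2: λ₂ = 12.8π²/0.913² ≈ 151.554 (4× faster decay)
  n=3: λ₃ = 28.8π²/0.913² ≈ 340.997 (9× faster decay)
As t → ∞, higher modes decay exponentially faster. The n=1 mode dominates: T ~ c₁ sin(πx/0.913) e^{-λ₁t}.
Decay rate: λ₁ = 3.2π²/0.913² ≈ 37.889.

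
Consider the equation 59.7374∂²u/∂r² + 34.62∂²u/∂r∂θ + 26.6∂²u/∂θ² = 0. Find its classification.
Elliptic. (A = 59.7374, B = 34.62, C = 26.6 gives B² - 4AC = -5157.51496.)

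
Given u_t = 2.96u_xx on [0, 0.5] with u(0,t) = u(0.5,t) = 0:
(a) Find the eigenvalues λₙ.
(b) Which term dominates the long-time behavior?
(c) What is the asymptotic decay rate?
Eigenvalues: λₙ = 2.96n²π²/0.5².
First three modes:
  n=1: λ₁ = 2.96π²/0.5² ≈ 116.856
  n=2: λ₂ = 11.84π²/0.5² ≈ 467.424 (4× faster decay)
  n=3: λ₃ = 26.64π²/0.5² ≈ 1051.705 (9× faster decay)
As t → ∞, higher modes decay exponentially faster. The n=1 mode dominates: u ~ c₁ sin(πx/0.5) e^{-λ₁t}.
Decay rate: λ₁ = 2.96π²/0.5² ≈ 116.856.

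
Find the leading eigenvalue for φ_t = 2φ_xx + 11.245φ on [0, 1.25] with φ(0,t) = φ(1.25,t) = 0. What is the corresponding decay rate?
Eigenvalues: λₙ = 2n²π²/1.25² - 11.245.
First three modes:
  n=1: λ₁ = 2π²/1.25² - 11.245 ≈ 1.388
  n=2: λ₂ = 8π²/1.25² - 11.245 ≈ 39.287
  n=3: λ₃ = 18π²/1.25² - 11.245 ≈ 102.453
Since 2π²/1.25² ≈ 12.633 > 11.245, all λₙ > 0.
The n=1 mode decays slowest → dominates as t → ∞.
Asymptotic: φ ~ c₁ sin(πx/1.25) e^{-λ₁t} with decay rate λ₁ ≈ 1.388.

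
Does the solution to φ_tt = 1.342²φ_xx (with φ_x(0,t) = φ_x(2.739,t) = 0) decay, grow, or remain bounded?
φ oscillates about a mean that drifts linearly in t (generically unbounded; no decay). There is no damping, so the nonconstant modes persist as standing waves (energy conserved, no decay). But with Neumann conditions at both ends the constant mode has eigenvalue 0: the spatial mean M(t) of φ satisfies M'' = 0, so M(t) = M(0) + M'(0)·t. Unless the initial velocity has zero mean (∫φ_t(x,0)dx = 0), the solution grows linearly in t (unbounded, though not exponentially); if it does have zero mean, the solution stays bounded and simply oscillates.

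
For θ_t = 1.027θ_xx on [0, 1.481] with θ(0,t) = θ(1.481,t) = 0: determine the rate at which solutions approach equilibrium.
Eigenvalues: λₙ = 1.027n²π²/1.481².
First three modes:
  n=1: λ₁ = 1.027π²/1.481² ≈ 4.621
  n=2: λ₂ = 4.108π²/1.481² ≈ 18.485 (4× faster decay)
  n=3: λ₃ = 9.243π²/1.481² ≈ 41.591 (9× faster decay)
As t → ∞, higher modes decay exponentially faster. The n=1 mode dominates: θ ~ c₁ sin(πx/1.481) e^{-λ₁t}.
Decay rate: λ₁ = 1.027π²/1.481² ≈ 4.621.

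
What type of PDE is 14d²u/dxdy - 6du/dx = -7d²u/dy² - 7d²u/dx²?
Rewriting in standard form: 7d²u/dx² + 14d²u/dxdy + 7d²u/dy² - 6du/dx = 0. With A = 7, B = 14, C = 7, the discriminant is 0. This is a parabolic PDE.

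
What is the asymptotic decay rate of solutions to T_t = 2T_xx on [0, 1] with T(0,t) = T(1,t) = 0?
Eigenvalues: λₙ = 2n²π².
First three modes:
  n=1: λ₁ = 2π² ≈ 19.739
  n=2: λ₂ = 8π² ≈ 78.957 (4× faster decay)
  n=3: λ₃ = 18π² ≈ 177.653 (9× faster decay)
As t → ∞, higher modes decay exponentially faster. The n=1 mode dominates: T ~ c₁ sin(πx) e^{-λ₁t}.
Decay rate: λ₁ = 2π² ≈ 19.739.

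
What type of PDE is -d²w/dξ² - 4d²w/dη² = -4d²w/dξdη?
Rewriting in standard form: -d²w/dξ² + 4d²w/dξdη - 4d²w/dη² = 0. With A = -1, B = 4, C = -4, the discriminant is 0. This is a parabolic PDE.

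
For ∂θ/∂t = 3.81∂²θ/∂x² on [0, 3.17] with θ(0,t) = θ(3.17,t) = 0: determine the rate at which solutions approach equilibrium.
Eigenvalues: λₙ = 3.81n²π²/3.17².
First three modes:
  n=1: λ₁ = 3.81π²/3.17² ≈ 3.742
  n=2: λ₂ = 15.24π²/3.17² ≈ 14.968 (4× faster decay)
  n=3: λ₃ = 34.29π²/3.17² ≈ 33.678 (9× faster decay)
As t → ∞, higher modes decay exponentially faster. The n=1 mode dominates: θ ~ c₁ sin(πx/3.17) e^{-λ₁t}.
Decay rate: λ₁ = 3.81π²/3.17² ≈ 3.742.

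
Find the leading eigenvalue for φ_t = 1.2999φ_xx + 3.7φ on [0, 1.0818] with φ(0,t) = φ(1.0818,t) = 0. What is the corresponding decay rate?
Eigenvalues: λₙ = 1.2999n²π²/1.0818² - 3.7.
First three modes:
  n=1: λ₁ = 1.2999π²/1.0818² - 3.7 ≈ 7.263
  n=2: λ₂ = 5.1996π²/1.0818² - 3.7 ≈ 40.151
  n=3: λ₃ = 11.6991π²/1.0818² - 3.7 ≈ 94.964
Since 1.2999π²/1.0818² ≈ 10.963 > 3.7, all λₙ > 0.
The n=1 mode decays slowest → dominates as t → ∞.
Asymptotic: φ ~ c₁ sin(πx/1.0818) e^{-λ₁t} with decay rate λ₁ ≈ 7.263.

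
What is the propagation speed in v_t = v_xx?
Infinite. The heat equation is parabolic, not hyperbolic, so disturbances propagate instantly.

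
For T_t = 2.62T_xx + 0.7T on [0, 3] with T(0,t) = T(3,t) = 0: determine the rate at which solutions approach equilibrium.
Eigenvalues: λₙ = 2.62n²π²/3² - 0.7.
First three modes:
  n=1: λ₁ = 2.62π²/3² - 0.7 ≈ 2.173
  n=2: λ₂ = 10.48π²/3² - 0.7 ≈ 10.793
  n=3: λ₃ = 23.58π²/3² - 0.7 ≈ 25.158
Since 2.62π²/3² ≈ 2.873 > 0.7, all λₙ > 0.
The n=1 mode decays slowest → dominates as t → ∞.
Asymptotic: T ~ c₁ sin(πx/3) e^{-λ₁t} with decay rate λ₁ ≈ 2.173.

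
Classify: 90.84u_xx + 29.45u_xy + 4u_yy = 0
Elliptic (discriminant = -586.1375).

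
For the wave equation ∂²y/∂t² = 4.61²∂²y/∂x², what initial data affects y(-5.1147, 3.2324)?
Domain of dependence: [-20.016064, 9.786664]. Signals travel at speed 4.61, so data within |x - -5.1147| ≤ 4.61·3.2324 = 14.901364 can reach the point.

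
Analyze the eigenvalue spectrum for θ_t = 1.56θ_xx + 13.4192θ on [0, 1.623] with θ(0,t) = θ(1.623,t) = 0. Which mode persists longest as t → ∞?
Eigenvalues: λₙ = 1.56n²π²/1.623² - 13.4192.
First three modes:
  n=1: λ₁ = 1.56π²/1.623² - 13.4192 ≈ -7.574
  n=2: λ₂ = 6.24π²/1.623² - 13.4192 ≈ 9.961
  n=3: λ₃ = 14.04π²/1.623² - 13.4192 ≈ 39.186
Since 1.56π²/1.623² ≈ 5.845 < 13.4192, λ₁ < 0.
The n=1 mode grows fastest (−λₙ is largest for n=1) → dominates.
Asymptotic: θ ~ c₁ sin(πx/1.623) e^{7.574t} (exponential growth at rate −λ₁ ≈ 7.574).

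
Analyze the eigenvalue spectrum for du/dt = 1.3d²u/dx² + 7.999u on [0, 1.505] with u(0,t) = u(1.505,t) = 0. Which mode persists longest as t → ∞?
Eigenvalues: λₙ = 1.3n²π²/1.505² - 7.999.
First three modes:
  n=1: λ₁ = 1.3π²/1.505² - 7.999 ≈ -2.334
  n=2: λ₂ = 5.2π²/1.505² - 7.999 ≈ 14.659
  n=3: λ₃ = 11.7π²/1.505² - 7.999 ≈ 42.982
Since 1.3π²/1.505² ≈ 5.665 < 7.999, λ₁ < 0.
The n=1 mode grows fastest (−λₙ is largest for n=1) → dominates.
Asymptotic: u ~ c₁ sin(πx/1.505) e^{2.334t} (exponential growth at rate −λ₁ ≈ 2.334).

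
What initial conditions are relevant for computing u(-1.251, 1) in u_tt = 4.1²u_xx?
Domain of dependence: [-5.351, 2.849]. Signals travel at speed 4.1, so data within |x - -1.251| ≤ 4.1·1 = 4.1 can reach the point.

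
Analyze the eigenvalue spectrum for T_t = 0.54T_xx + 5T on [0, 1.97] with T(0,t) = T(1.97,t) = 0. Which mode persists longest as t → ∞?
Eigenvalues: λₙ = 0.54n²π²/1.97² - 5.
First three modes:
  n=1: λ₁ = 0.54π²/1.97² - 5 ≈ -3.627
  n=2: λ₂ = 2.16π²/1.97² - 5 ≈ 0.493
  n=3: λ₃ = 4.86π²/1.97² - 5 ≈ 7.36
Since 0.54π²/1.97² ≈ 1.373 < 5, λ₁ < 0.
The n=1 mode grows fastest (−λₙ is largest for n=1) → dominates.
Asymptotic: T ~ c₁ sin(πx/1.97) e^{3.627t} (exponential growth at rate −λ₁ ≈ 3.627).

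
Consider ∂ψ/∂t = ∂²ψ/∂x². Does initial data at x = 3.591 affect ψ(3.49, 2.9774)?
Yes, for any finite x. The heat equation has infinite propagation speed, so all initial data affects all points at any t > 0.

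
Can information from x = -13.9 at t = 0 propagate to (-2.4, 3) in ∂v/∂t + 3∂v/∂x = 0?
No. Only data at x = -11.4 affects (-2.4, 3). Advection has one-way propagation along characteristics.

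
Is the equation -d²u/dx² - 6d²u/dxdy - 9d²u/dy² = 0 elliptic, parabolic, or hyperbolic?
Computing B² - 4AC with A = -1, B = -6, C = -9: discriminant = 0 (zero). Answer: parabolic.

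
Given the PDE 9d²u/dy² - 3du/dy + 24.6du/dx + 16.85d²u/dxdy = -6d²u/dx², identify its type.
Rewriting in standard form: 6d²u/dx² + 16.85d²u/dxdy + 9d²u/dy² + 24.6du/dx - 3du/dy = 0. The second-order coefficients are A = 6, B = 16.85, C = 9. Since B² - 4AC = 67.9225 > 0, this is a hyperbolic PDE.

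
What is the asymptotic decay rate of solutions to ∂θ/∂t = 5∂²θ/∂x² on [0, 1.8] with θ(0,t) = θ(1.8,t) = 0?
Eigenvalues: λₙ = 5n²π²/1.8².
First three modes:
  n=1: λ₁ = 5π²/1.8² ≈ 15.231
  n=2: λ₂ = 20π²/1.8² ≈ 60.923 (4× faster decay)
  n=3: λ₃ = 45π²/1.8² ≈ 137.078 (9× faster decay)
As t → ∞, higher modes decay exponentially faster. The n=1 mode dominates: θ ~ c₁ sin(πx/1.8) e^{-λ₁t}.
Decay rate: λ₁ = 5π²/1.8² ≈ 15.231.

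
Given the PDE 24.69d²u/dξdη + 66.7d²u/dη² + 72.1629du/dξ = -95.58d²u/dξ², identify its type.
Rewriting in standard form: 95.58d²u/dξ² + 24.69d²u/dξdη + 66.7d²u/dη² + 72.1629du/dξ = 0. The second-order coefficients are A = 95.58, B = 24.69, C = 66.7. Since B² - 4AC = -24891.1479 < 0, this is an elliptic PDE.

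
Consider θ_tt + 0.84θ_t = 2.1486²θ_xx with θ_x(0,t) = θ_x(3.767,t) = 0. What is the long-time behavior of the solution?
As t → ∞, θ → constant (steady state). Damping (γ=0.84) dissipates the nonconstant modes; with Neumann BCs the spatial average obeys M''+γM'=0 and tends to a finite limit.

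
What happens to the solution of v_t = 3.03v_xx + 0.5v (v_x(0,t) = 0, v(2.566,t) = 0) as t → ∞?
v → 0. Diffusion dominates reaction (r=0.5 < κπ²/(4L²)≈1.14); solution decays.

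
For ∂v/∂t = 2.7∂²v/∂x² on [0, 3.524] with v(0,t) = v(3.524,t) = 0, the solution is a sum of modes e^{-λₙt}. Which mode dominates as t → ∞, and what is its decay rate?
Eigenvalues: λₙ = 2.7n²π²/3.524².
First three modes:
  n=1: λ₁ = 2.7π²/3.524² ≈ 2.146
  n=2: λ₂ = 10.8π²/3.524² ≈ 8.583 (4× faster decay)
  n=3: λ₃ = 24.3π²/3.524² ≈ 19.312 (9× faster decay)
As t → ∞, higher modes decay exponentially faster. The n=1 mode dominates: v ~ c₁ sin(πx/3.524) e^{-λ₁t}.
Decay rate: λ₁ = 2.7π²/3.524² ≈ 2.146.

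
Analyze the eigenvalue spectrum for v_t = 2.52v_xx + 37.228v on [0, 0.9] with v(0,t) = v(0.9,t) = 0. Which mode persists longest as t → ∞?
Eigenvalues: λₙ = 2.52n²π²/0.9² - 37.228.
First three modes:
  n=1: λ₁ = 2.52π²/0.9² - 37.228 ≈ -6.523
  n=2: λ₂ = 10.08π²/0.9² - 37.228 ≈ 85.594
  n=3: λ₃ = 22.68π²/0.9² - 37.228 ≈ 239.121
Since 2.52π²/0.9² ≈ 30.705 < 37.228, λ₁ < 0.
The n=1 mode grows fastest (−λₙ is largest for n=1) → dominates.
Asymptotic: v ~ c₁ sin(πx/0.9) e^{6.523t} (exponential growth at rate −λ₁ ≈ 6.523).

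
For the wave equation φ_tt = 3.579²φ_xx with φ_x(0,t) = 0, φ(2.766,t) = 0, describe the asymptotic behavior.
φ oscillates (no decay). Energy is conserved; the solution oscillates indefinitely as standing waves.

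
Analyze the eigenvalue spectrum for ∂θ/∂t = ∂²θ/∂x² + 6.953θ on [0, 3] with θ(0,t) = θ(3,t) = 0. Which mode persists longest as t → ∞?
Eigenvalues: λₙ = n²π²/3² - 6.953.
First three modes:
  n=1: λ₁ = π²/3² - 6.953 ≈ -5.856
  n=2: λ₂ = 4π²/3² - 6.953 ≈ -2.567
  n=3: λ₃ = 9π²/3² - 6.953 ≈ 2.917
Since π²/3² ≈ 1.097 < 6.953, λ₁ < 0.
The n=1 mode grows fastest (−λₙ is largest for n=1) → dominates.
Asymptotic: θ ~ c₁ sin(πx/3) e^{5.856t} (exponential growth at rate −λ₁ ≈ 5.856).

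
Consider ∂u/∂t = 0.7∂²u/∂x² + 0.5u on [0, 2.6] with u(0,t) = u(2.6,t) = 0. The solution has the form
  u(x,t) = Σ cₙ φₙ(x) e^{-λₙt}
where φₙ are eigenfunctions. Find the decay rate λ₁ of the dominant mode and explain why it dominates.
Eigenvalues: λₙ = 0.7n²π²/2.6² - 0.5.
First three modes:
  n=1: λ₁ = 0.7π²/2.6² - 0.5 ≈ 0.522
  n=2: λ₂ = 2.8π²/2.6² - 0.5 ≈ 3.588
  n=3: λ₃ = 6.3π²/2.6² - 0.5 ≈ 8.698
Since 0.7π²/2.6² ≈ 1.022 > 0.5, all λₙ > 0.
The n=1 mode decays slowest → dominates as t → ∞.
Asymptotic: u ~ c₁ sin(πx/2.6) e^{-λ₁t} with decay rate λ₁ ≈ 0.522.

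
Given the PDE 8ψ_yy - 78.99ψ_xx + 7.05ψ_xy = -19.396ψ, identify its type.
Rewriting in standard form: -78.99ψ_xx + 7.05ψ_xy + 8ψ_yy + 19.396ψ = 0. The second-order coefficients are A = -78.99, B = 7.05, C = 8. Since B² - 4AC = 2577.3825 > 0, this is a hyperbolic PDE.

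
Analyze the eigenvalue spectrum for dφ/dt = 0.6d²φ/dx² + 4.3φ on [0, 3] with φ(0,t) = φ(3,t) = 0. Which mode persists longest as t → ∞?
Eigenvalues: λₙ = 0.6n²π²/3² - 4.3.
First three modes:
  n=1: λ₁ = 0.6π²/3² - 4.3 ≈ -3.642
  n=2: λ₂ = 2.4π²/3² - 4.3 ≈ -1.668
  n=3: λ₃ = 5.4π²/3² - 4.3 ≈ 1.622
Since 0.6π²/3² ≈ 0.658 < 4.3, λ₁ < 0.
The n=1 mode grows fastest (−λₙ is largest for n=1) → dominates.
Asymptotic: φ ~ c₁ sin(πx/3) e^{3.642t} (exponential growth at rate −λ₁ ≈ 3.642).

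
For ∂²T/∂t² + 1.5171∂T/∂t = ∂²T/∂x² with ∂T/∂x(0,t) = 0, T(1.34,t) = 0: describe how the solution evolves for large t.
T → 0. Damping (γ=1.5171) dissipates energy; oscillations decay exponentially.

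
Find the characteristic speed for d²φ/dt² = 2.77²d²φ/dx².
Speed = 2.77. Information travels along characteristics x = x₀ ± 2.77t.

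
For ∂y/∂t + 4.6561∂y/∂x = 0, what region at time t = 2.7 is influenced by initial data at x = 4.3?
At x = 16.87147. The characteristic carries data from (4.3, 0) to (16.87147, 2.7).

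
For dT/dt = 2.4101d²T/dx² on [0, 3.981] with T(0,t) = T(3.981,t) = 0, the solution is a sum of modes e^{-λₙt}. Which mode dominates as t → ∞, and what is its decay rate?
Eigenvalues: λₙ = 2.4101n²π²/3.981².
First three modes:
  n=1: λ₁ = 2.4101π²/3.981² ≈ 1.501
  n=2: λ₂ = 9.6404π²/3.981² ≈ 6.004 (4× faster decay)
  n=3: λ₃ = 21.6909π²/3.981² ≈ 13.508 (9× faster decay)
As t → ∞, higher modes decay exponentially faster. The n=1 mode dominates: T ~ c₁ sin(πx/3.981) e^{-λ₁t}.
Decay rate: λ₁ = 2.4101π²/3.981² ≈ 1.501.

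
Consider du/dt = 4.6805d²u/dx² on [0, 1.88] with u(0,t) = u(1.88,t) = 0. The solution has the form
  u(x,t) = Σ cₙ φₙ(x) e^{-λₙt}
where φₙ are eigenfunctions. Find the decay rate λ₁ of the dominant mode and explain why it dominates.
Eigenvalues: λₙ = 4.6805n²π²/1.88².
First three modes:
  n=1: λ₁ = 4.6805π²/1.88² ≈ 13.07
  n=2: λ₂ = 18.722π²/1.88² ≈ 52.28 (4× faster decay)
  n=3: λ₃ = 42.1245π²/1.88² ≈ 117.63 (9× faster decay)
As t → ∞, higher modes decay exponentially faster. The n=1 mode dominates: u ~ c₁ sin(πx/1.88) e^{-λ₁t}.
Decay rate: λ₁ = 4.6805π²/1.88² ≈ 13.07.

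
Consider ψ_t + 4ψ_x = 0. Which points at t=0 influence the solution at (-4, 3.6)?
A single point: x = -18.4. The characteristic through (-4, 3.6) is x - 4t = const, so x = -4 - 4·3.6 = -18.4.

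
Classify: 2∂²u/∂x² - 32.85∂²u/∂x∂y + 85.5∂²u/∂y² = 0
Hyperbolic (discriminant = 395.1225).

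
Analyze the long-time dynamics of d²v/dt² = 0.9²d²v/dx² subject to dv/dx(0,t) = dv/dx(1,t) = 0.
Long-time behavior: v oscillates about a mean that drifts linearly in t (generically unbounded; no decay). There is no damping, so the nonconstant modes persist as standing waves (energy conserved, no decay). But with Neumann conditions at both ends the constant mode has eigenvalue 0: the spatial mean M(t) of v satisfies M'' = 0, so M(t) = M(0) + M'(0)·t. Unless the initial velocity has zero mean (∫v_t(x,0)dx = 0), the solution grows linearly in t (unbounded, though not exponentially); if it does have zero mean, the solution stays bounded and simply oscillates.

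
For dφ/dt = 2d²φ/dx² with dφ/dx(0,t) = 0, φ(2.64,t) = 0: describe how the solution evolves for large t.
φ → 0. Heat escapes through the Dirichlet boundary.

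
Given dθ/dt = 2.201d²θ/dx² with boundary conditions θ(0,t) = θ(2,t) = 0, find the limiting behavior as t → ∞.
θ → 0. Heat diffuses out through both boundaries.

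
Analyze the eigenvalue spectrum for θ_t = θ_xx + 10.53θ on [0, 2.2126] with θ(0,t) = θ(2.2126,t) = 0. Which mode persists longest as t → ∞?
Eigenvalues: λₙ = n²π²/2.2126² - 10.53.
First three modes:
  n=1: λ₁ = π²/2.2126² - 10.53 ≈ -8.514
  n=2: λ₂ = 4π²/2.2126² - 10.53 ≈ -2.466
  n=3: λ₃ = 9π²/2.2126² - 10.53 ≈ 7.614
Since π²/2.2126² ≈ 2.016 < 10.53, λ₁ < 0.
The n=1 mode grows fastest (−λₙ is largest for n=1) → dominates.
Asymptotic: θ ~ c₁ sin(πx/2.2126) e^{8.514t} (exponential growth at rate −λ₁ ≈ 8.514).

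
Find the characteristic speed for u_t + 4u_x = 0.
Speed = 4. Information travels along x - 4t = const (rightward).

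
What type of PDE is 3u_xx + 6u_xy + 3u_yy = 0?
With A = 3, B = 6, C = 3, the discriminant is 0. This is a parabolic PDE.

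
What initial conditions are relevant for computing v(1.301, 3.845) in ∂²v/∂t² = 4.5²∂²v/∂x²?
Domain of dependence: [-16.0015, 18.6035]. Signals travel at speed 4.5, so data within |x - 1.301| ≤ 4.5·3.845 = 17.3025 can reach the point.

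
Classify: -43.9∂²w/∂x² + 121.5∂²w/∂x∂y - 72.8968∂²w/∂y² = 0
Hyperbolic (discriminant = 1961.57192).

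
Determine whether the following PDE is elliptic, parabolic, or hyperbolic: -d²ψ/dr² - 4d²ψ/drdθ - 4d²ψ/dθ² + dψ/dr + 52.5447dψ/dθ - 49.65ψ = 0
Coefficients: A = -1, B = -4, C = -4. B² - 4AC = 0, which is zero, so the equation is parabolic.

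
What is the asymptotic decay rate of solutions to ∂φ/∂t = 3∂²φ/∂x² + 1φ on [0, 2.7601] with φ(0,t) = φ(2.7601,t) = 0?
Eigenvalues: λₙ = 3n²π²/2.7601² - 1.
First three modes:
  n=1: λ₁ = 3π²/2.7601² - 1 ≈ 2.887
  n=2: λ₂ = 12π²/2.7601² - 1 ≈ 14.546
  n=3: λ₃ = 27π²/2.7601² - 1 ≈ 33.98
Since 3π²/2.7601² ≈ 3.887 > 1, all λₙ > 0.
The n=1 mode decays slowest → dominates as t → ∞.
Asymptotic: φ ~ c₁ sin(πx/2.7601) e^{-λ₁t} with decay rate λ₁ ≈ 2.887.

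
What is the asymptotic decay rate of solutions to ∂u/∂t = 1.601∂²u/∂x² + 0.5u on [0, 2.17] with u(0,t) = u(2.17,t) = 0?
Eigenvalues: λₙ = 1.601n²π²/2.17² - 0.5.
First three modes:
  n=1: λ₁ = 1.601π²/2.17² - 0.5 ≈ 2.856
  n=2: λ₂ = 6.404π²/2.17² - 0.5 ≈ 12.922
  n=3: λ₃ = 14.409π²/2.17² - 0.5 ≈ 29.7
Since 1.601π²/2.17² ≈ 3.356 > 0.5, all λₙ > 0.
The n=1 mode decays slowest → dominates as t → ∞.
Asymptotic: u ~ c₁ sin(πx/2.17) e^{-λ₁t} with decay rate λ₁ ≈ 2.856.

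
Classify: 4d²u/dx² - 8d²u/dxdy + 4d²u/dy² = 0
Parabolic (discriminant = 0).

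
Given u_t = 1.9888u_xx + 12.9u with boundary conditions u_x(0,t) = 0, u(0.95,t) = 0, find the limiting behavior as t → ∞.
u grows unboundedly. Reaction dominates diffusion (r=12.9 > κπ²/(4L²)≈5.44); solution grows exponentially.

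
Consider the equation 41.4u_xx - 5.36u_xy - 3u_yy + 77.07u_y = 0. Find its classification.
Hyperbolic. (A = 41.4, B = -5.36, C = -3 gives B² - 4AC = 525.5296.)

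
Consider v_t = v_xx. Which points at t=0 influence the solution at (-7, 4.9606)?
The entire real line. The heat equation has infinite propagation speed: any initial disturbance instantly affects all points (though exponentially small far away).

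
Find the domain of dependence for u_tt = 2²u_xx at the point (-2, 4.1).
Domain of dependence: [-10.2, 6.2]. Signals travel at speed 2, so data within |x - -2| ≤ 2·4.1 = 8.2 can reach the point.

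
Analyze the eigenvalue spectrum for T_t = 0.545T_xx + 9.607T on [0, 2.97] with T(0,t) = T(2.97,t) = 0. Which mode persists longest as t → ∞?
Eigenvalues: λₙ = 0.545n²π²/2.97² - 9.607.
First three modes:
  n=1: λ₁ = 0.545π²/2.97² - 9.607 ≈ -8.997
  n=2: λ₂ = 2.18π²/2.97² - 9.607 ≈ -7.168
  n=3: λ₃ = 4.905π²/2.97² - 9.607 ≈ -4.119
Since 0.545π²/2.97² ≈ 0.61 < 9.607, λ₁ < 0.
The n=1 mode grows fastest (−λₙ is largest for n=1) → dominates.
Asymptotic: T ~ c₁ sin(πx/2.97) e^{8.997t} (exponential growth at rate −λ₁ ≈ 8.997).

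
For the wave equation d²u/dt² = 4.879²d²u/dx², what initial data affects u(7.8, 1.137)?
Domain of dependence: [2.252577, 13.347423]. Signals travel at speed 4.879, so data within |x - 7.8| ≤ 4.879·1.137 = 5.547423 can reach the point.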